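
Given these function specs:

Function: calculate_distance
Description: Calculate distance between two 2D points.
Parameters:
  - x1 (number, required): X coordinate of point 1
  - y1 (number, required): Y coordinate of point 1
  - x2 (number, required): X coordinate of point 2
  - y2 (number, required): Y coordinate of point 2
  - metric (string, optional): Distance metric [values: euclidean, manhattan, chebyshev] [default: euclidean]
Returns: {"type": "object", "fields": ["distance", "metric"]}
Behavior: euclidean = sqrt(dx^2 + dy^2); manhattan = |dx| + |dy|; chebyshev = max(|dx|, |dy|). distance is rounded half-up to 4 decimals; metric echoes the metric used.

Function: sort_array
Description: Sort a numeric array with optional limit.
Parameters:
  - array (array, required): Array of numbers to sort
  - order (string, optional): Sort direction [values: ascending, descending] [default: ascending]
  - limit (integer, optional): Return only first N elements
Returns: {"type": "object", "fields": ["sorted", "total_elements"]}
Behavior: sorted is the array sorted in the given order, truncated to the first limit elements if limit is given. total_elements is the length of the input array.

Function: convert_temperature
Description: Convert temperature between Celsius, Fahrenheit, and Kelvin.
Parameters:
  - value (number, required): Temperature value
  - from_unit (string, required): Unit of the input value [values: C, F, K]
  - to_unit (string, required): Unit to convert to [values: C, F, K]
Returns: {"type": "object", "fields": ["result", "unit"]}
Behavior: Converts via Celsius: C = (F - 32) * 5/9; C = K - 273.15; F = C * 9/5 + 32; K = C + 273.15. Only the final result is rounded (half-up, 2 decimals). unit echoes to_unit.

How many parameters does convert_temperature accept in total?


Parameters of convert_temperature: value (required), from_unit (required), to_unit (required)
Total:
3


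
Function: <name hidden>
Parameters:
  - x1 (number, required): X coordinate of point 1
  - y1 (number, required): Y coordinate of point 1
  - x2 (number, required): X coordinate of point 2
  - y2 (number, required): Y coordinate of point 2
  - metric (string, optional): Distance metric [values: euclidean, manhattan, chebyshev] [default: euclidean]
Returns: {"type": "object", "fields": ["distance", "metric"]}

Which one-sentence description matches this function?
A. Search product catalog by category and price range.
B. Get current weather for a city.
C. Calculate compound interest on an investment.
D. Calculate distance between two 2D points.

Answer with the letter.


Parameters x1, y1, x2, y2, metric and return ["distance", "metric"] fit: Calculate distance between two 2D points.
D


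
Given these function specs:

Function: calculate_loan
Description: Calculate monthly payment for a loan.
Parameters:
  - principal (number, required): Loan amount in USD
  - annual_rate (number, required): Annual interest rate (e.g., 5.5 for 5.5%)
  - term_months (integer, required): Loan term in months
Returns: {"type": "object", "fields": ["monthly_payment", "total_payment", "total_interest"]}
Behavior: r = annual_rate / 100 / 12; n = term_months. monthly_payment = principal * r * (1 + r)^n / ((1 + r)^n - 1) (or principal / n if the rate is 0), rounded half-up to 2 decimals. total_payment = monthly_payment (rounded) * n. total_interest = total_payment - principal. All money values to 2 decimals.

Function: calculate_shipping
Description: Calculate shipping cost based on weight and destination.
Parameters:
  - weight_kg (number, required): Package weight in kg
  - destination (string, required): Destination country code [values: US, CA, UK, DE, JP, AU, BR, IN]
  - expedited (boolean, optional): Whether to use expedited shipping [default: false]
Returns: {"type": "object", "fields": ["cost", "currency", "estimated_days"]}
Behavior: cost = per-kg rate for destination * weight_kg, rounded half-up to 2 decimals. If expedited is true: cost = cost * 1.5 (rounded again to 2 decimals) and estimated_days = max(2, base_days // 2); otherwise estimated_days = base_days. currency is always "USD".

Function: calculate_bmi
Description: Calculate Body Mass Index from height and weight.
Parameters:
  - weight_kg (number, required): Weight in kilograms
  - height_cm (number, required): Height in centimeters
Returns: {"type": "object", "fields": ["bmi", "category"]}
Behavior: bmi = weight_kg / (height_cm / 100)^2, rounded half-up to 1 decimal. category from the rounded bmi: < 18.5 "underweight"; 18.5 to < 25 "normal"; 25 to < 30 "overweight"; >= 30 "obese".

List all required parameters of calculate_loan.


Parameters of calculate_loan and their required/optional flag:
  principal: required
  annual_rate: required
  term_months: required
annual_rate, principal, term_months


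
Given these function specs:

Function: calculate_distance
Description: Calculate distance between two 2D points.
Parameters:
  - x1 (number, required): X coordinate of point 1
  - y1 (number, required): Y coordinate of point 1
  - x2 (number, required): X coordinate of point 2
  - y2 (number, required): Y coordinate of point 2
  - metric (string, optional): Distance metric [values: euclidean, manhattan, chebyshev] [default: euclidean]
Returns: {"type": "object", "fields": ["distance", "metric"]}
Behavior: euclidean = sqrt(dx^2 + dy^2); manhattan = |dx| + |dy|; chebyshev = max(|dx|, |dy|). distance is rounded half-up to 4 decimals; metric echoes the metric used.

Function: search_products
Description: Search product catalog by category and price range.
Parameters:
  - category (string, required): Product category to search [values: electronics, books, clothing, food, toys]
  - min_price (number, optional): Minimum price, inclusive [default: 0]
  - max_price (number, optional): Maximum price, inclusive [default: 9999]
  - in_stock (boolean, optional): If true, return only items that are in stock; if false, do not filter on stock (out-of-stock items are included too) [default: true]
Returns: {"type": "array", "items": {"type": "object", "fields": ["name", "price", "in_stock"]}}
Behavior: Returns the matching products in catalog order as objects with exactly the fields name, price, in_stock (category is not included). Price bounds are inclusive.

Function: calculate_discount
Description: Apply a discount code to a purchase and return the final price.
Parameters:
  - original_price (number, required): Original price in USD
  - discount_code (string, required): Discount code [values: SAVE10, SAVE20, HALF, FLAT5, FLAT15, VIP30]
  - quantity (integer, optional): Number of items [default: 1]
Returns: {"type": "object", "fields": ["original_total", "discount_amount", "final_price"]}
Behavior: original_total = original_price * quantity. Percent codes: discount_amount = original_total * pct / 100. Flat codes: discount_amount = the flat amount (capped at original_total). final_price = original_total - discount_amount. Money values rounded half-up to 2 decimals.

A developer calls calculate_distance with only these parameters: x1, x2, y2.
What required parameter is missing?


Required parameters: x1, y1, x2, y2
Provided: x1, x2, y2
Missing: y1
y1


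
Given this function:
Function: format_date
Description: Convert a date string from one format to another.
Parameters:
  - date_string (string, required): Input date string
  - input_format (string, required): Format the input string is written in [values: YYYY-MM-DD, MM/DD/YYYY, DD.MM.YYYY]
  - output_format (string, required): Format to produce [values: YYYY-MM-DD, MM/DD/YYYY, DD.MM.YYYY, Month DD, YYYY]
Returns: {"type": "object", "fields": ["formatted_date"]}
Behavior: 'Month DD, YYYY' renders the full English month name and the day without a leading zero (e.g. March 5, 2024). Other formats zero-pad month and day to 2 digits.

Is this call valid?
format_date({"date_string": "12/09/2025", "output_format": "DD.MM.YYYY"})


Checking required parameters...
Missing required parameter: input_format
Invalid - missing required parameter 'input_format'


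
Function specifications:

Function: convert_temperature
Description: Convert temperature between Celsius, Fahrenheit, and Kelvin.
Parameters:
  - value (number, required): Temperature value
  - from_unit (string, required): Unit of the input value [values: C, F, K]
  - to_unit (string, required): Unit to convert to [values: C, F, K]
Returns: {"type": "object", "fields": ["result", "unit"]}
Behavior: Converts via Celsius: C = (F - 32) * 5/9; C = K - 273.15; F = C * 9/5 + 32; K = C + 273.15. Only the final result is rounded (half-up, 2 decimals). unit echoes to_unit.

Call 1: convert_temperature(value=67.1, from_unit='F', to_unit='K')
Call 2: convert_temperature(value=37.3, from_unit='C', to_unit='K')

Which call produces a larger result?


Call 1:
  To C: (67.1 - 32) * 5/9 = 19.5
  To K: 19.5 + 273.15 = 292.65
  Round to 2 decimals: 292.65
  -> 292.65 K
Call 2:
  Input already in C: 37.3
  To K: 37.3 + 273.15 = 310.45
  Round to 2 decimals: 310.45
  -> 310.45 K
Call 2 (310.45 K)


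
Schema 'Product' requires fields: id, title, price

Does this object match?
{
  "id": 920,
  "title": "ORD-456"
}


Checking required fields...
Missing: price
Invalid - missing required field 'price'


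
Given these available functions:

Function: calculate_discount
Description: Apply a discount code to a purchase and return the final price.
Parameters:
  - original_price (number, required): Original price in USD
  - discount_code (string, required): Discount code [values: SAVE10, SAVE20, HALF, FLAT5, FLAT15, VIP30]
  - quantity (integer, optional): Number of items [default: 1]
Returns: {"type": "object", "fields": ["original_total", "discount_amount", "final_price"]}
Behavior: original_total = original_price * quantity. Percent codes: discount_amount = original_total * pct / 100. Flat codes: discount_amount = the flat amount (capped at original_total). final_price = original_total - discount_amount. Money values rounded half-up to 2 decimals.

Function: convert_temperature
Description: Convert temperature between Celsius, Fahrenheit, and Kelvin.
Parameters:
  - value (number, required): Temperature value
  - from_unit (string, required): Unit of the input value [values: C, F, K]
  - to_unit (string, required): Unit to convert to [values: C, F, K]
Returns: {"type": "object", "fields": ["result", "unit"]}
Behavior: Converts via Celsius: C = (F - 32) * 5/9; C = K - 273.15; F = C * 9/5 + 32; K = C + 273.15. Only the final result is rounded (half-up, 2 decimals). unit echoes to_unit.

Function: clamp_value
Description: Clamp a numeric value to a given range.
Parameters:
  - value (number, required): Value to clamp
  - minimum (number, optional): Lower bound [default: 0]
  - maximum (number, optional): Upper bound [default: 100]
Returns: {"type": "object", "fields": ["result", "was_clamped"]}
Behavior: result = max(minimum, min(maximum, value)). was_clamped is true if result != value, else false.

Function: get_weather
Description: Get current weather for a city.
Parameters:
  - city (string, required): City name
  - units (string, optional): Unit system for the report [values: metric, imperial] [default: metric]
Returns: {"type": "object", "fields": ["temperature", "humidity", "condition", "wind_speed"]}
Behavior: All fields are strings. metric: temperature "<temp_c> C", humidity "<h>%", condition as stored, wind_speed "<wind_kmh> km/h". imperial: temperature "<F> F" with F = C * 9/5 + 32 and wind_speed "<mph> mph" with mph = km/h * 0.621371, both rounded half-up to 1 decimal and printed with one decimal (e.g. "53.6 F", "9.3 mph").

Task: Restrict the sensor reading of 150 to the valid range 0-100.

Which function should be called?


The task needs a function whose description is: Clamp a numeric value to a given range.
clamp_value


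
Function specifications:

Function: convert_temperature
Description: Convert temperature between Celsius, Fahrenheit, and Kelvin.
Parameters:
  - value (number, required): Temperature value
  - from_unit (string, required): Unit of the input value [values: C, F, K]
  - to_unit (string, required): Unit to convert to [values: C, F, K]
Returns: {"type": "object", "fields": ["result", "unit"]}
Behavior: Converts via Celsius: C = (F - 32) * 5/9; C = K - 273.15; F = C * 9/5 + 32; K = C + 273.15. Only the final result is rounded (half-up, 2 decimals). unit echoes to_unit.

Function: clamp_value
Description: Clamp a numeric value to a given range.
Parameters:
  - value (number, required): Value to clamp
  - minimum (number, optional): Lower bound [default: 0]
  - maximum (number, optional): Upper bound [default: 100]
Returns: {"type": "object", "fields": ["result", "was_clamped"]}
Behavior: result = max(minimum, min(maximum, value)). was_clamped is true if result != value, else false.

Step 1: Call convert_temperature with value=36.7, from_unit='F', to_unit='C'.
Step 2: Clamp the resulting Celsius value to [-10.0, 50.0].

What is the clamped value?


Step 1: convert_temperature(value=36.7, from_unit=F, to_unit=C)
  To C: (36.7 - 32) * 5/9 = 2.611111
  Target is C: 2.611111
  Round to 2 decimals: 2.61
  -> result = 2.61 C
Step 2: clamp_value(value=2.61, minimum=-10.0, maximum=50.0)
  result = max(-10.0, min(50.0, 2.61)) = max(-10.0, 2.61) = 2.61
  was_clamped = (2.61 != 2.61) = false
  -> result = 2.61
2.61


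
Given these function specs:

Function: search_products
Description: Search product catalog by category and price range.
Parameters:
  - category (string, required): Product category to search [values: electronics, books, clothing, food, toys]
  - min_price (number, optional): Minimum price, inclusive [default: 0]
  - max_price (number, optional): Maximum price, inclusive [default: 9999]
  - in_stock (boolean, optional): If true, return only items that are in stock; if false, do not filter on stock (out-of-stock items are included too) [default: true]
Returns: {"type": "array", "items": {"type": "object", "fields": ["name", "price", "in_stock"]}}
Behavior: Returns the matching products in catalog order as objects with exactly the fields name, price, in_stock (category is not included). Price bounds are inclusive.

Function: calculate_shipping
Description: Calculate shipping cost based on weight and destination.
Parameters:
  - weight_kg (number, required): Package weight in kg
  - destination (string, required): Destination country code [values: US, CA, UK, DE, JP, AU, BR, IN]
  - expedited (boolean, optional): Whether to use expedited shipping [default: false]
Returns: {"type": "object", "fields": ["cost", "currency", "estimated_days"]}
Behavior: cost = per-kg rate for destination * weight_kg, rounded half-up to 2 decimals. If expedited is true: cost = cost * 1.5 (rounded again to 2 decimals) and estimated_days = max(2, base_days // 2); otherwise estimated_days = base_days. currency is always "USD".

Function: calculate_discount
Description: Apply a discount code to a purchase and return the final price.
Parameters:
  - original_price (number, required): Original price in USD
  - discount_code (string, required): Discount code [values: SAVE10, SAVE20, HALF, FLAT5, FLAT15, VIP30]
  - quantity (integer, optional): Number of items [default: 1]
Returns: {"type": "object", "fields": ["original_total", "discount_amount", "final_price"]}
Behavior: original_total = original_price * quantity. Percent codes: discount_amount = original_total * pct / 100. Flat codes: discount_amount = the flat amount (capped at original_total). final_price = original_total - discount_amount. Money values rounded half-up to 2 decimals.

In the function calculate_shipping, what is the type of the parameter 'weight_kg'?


The calculate_shipping spec declares:
  - weight_kg (number, required): Package weight in kg
Type:
number


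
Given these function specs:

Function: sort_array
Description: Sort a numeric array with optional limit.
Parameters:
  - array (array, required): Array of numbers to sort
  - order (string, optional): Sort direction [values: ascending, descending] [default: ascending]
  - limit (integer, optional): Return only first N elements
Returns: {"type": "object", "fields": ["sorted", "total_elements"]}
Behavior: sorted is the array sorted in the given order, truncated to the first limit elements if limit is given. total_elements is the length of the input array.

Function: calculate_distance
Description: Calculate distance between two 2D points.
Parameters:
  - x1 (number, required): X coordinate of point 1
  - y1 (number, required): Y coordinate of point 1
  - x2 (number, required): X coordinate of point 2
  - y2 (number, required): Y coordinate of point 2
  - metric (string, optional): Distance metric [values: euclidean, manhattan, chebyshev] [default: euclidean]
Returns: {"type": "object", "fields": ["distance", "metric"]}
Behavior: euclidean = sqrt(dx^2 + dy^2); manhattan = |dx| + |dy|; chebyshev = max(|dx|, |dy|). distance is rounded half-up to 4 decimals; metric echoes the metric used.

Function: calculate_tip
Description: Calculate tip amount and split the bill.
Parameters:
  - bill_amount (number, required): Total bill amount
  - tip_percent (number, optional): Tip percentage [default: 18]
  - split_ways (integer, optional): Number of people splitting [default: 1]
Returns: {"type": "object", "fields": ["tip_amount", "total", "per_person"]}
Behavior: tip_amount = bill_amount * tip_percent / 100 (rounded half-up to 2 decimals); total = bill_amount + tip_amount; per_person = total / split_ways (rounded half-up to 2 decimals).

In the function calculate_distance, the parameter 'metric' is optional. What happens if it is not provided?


The calculate_distance spec declares:
  - metric (string, optional): Distance metric [values: euclidean, manhattan, chebyshev] [default: euclidean]
It defaults to euclidean


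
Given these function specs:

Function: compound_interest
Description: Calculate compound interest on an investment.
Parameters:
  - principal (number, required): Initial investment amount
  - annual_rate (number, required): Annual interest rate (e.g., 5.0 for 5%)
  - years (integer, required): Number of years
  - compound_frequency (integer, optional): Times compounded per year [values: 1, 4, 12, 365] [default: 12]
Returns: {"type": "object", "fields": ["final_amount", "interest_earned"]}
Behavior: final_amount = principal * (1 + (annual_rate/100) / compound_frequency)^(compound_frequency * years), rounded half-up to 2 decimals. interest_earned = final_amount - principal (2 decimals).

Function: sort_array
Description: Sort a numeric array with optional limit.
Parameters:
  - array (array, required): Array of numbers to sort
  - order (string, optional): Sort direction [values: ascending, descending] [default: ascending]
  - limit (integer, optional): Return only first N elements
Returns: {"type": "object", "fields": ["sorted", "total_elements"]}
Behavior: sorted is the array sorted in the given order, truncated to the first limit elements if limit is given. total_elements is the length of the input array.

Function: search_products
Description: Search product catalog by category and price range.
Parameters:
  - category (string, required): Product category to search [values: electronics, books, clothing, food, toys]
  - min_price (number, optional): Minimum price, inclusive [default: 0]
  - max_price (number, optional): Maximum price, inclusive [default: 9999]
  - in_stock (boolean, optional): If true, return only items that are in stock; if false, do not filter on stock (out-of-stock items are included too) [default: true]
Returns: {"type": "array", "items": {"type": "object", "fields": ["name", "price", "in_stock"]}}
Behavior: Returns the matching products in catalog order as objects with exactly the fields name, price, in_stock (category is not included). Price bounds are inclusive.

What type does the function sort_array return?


The sort_array spec declares Returns: {"type": "object", "fields": ["sorted", "total_elements"]}
Type:
object


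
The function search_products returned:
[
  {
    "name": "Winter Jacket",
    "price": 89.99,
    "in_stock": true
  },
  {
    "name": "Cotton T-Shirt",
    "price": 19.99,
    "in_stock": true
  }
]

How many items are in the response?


Items: Winter Jacket, Cotton T-Shirt
2


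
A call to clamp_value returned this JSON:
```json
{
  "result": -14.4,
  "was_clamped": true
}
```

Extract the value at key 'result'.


-14.4


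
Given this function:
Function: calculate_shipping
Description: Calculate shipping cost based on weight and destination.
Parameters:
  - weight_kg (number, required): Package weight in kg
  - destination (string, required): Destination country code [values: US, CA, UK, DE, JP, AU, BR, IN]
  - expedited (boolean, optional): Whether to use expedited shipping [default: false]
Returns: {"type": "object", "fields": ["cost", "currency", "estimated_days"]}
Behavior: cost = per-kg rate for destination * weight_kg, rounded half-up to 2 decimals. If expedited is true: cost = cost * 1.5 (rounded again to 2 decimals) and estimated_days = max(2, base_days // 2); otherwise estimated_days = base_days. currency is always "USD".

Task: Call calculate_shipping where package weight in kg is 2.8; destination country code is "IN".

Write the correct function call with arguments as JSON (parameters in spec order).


Mapping each described value to its parameter name:
  'Package weight in kg' -> weight_kg = 2.8
  'Destination country code' -> destination = "IN"
calculate_shipping({"weight_kg": 2.8, "destination": "IN"})


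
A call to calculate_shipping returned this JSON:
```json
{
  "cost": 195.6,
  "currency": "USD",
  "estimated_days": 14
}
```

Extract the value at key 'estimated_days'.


14


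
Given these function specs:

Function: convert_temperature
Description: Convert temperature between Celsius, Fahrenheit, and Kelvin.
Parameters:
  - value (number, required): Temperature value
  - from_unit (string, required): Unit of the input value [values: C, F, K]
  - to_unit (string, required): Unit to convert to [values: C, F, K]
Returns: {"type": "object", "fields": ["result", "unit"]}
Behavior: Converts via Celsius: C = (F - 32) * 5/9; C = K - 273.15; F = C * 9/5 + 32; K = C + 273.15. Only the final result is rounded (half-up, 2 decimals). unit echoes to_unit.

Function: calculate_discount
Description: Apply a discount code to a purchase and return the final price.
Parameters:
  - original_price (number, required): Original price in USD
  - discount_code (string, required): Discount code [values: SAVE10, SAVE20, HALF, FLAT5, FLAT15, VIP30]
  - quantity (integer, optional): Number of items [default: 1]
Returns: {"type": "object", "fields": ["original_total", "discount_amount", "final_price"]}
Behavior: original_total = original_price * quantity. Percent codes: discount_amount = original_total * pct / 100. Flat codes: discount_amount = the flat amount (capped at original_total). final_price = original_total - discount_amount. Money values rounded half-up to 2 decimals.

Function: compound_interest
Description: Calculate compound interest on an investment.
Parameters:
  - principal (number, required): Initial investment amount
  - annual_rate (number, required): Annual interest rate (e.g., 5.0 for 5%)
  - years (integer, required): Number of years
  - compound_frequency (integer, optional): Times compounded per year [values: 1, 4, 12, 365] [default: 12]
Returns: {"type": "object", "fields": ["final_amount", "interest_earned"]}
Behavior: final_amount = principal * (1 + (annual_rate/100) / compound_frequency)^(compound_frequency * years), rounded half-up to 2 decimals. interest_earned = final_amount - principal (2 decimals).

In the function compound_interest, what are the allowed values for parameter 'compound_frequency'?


The compound_interest spec declares:
  - compound_frequency (integer, optional): Times compounded per year [values: 1, 4, 12, 365] [default: 12]
Allowed values:
1, 4, 12, 365


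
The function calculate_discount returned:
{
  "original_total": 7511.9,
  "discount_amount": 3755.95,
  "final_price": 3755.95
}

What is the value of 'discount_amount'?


3755.95


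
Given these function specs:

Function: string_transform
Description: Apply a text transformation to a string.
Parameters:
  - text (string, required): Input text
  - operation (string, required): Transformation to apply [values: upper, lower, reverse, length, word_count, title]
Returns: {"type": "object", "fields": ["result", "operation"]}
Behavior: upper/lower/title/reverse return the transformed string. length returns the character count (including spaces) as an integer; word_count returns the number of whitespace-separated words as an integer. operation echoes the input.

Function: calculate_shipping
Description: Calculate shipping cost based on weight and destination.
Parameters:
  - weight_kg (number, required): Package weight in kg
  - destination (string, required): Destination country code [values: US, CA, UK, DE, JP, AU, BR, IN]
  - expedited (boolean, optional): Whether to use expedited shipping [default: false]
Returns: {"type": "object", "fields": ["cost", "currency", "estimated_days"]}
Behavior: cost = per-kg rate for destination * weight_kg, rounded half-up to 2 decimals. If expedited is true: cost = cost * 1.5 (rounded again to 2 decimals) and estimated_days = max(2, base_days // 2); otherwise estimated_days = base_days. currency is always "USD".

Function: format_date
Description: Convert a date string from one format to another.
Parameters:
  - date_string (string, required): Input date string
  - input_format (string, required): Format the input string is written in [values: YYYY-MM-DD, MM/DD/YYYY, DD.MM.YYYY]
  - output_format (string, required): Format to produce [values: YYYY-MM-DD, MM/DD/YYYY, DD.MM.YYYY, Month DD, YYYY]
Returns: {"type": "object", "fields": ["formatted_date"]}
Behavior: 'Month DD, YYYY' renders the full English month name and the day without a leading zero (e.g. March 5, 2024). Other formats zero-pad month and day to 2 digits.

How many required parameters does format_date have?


Parameters of format_date: date_string (required), input_format (required), output_format (required)
Required count:
3


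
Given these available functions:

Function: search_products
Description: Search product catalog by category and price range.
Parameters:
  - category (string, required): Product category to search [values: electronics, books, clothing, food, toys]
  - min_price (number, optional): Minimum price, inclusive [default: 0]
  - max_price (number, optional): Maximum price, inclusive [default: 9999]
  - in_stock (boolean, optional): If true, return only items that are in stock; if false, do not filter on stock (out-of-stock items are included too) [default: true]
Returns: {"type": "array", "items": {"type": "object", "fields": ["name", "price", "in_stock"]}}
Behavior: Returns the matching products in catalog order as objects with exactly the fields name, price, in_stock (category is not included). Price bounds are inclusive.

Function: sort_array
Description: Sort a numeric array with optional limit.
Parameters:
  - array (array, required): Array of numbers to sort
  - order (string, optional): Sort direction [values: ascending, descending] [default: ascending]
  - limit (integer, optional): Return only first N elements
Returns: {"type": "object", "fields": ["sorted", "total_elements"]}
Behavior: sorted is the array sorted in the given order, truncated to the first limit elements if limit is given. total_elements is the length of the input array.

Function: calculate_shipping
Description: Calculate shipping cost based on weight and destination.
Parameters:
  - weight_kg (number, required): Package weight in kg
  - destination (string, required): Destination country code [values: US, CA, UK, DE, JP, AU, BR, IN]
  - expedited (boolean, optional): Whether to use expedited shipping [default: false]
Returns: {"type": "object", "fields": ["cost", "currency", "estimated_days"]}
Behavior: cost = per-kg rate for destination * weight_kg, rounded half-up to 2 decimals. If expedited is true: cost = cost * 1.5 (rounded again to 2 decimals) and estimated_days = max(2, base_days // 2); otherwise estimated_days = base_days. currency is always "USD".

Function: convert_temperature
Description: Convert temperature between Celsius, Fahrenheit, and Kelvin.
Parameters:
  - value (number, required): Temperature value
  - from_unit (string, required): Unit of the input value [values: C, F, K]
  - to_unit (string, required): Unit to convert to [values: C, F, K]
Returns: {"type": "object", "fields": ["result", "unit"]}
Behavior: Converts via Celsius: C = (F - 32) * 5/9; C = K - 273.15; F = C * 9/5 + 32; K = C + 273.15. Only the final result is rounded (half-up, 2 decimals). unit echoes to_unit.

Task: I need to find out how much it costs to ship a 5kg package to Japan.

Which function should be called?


The task needs a function whose description is: Calculate shipping cost based on weight and destination.
calculate_shipping


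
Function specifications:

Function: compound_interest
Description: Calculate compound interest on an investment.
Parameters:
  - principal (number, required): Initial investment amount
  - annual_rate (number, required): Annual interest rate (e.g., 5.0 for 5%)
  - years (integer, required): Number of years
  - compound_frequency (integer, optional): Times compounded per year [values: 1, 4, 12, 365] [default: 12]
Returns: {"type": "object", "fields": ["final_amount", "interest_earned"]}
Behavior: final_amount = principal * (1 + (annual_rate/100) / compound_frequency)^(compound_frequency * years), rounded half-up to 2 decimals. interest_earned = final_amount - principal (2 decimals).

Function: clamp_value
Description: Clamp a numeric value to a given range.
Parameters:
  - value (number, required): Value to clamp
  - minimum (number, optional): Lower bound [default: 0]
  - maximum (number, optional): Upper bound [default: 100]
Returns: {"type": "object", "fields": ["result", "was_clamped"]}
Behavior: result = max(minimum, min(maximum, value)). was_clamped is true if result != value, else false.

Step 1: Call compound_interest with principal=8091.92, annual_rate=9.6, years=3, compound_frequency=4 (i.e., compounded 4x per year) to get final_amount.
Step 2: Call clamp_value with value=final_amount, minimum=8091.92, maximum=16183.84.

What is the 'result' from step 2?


Step 1: compound_interest
  rate per period = 9.6/100/4 = 0.024 (keep full precision); periods = 4 * 3 = 12
  (1 + 0.024)^12 = 1.329228
  final_amount = 8091.92 * 1.329228 = 10756.006604 -> 10756.01
  interest_earned = 10756.01 - 8091.92 = 2664.09
  -> final_amount = 10756.01
Step 2: clamp_value(value=10756.01, minimum=8091.92, maximum=16183.84)
  result = max(8091.92, min(16183.84, 10756.01)) = max(8091.92, 10756.01) = 10756.01
  was_clamped = (10756.01 != 10756.01) = false
  -> result = 10756.01
10756.01


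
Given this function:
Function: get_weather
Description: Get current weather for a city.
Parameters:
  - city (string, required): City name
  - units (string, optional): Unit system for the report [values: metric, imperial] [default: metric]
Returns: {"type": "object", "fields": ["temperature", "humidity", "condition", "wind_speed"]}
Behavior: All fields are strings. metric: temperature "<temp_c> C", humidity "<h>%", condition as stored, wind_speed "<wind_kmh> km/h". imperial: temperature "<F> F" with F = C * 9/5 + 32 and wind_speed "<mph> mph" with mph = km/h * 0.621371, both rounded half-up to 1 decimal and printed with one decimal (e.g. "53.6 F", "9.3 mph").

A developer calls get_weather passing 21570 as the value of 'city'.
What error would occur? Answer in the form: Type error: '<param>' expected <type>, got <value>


Spec: 'city' is declared as string; 21570 is an integer.
Type error: 'city' expected string, got 21570


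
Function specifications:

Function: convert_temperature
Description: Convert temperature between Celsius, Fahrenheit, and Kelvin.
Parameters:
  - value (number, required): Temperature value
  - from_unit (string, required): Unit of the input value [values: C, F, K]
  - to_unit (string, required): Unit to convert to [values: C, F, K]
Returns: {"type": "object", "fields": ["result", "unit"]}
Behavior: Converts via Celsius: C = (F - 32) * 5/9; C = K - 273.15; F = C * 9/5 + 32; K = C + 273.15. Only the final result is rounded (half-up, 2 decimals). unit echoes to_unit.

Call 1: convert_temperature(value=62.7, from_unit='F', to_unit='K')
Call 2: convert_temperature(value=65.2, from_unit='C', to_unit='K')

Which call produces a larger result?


Call 1:
  To C: (62.7 - 32) * 5/9 = 17.055556
  To K: 17.055556 + 273.15 = 290.205556
  Round to 2 decimals: 290.21
  -> 290.21 K
Call 2:
  Input already in C: 65.2
  To K: 65.2 + 273.15 = 338.35
  Round to 2 decimals: 338.35
  -> 338.35 K
Call 2 (338.35 K)


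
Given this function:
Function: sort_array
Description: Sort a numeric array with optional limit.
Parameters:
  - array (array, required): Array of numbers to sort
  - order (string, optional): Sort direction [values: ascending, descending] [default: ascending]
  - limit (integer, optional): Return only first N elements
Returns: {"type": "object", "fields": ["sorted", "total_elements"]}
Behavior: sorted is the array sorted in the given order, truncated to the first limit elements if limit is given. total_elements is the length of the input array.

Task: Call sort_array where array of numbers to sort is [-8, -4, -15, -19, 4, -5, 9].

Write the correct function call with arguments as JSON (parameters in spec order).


Mapping each described value to its parameter name:
  'Array of numbers to sort' -> array = [-8, -4, -15, -19, 4, -5, 9]
sort_array({"array": [-8, -4, -15, -19, 4, -5, 9]})


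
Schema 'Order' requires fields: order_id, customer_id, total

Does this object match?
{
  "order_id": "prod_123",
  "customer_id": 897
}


Checking required fields...
Missing: total
Invalid - missing required field 'total'


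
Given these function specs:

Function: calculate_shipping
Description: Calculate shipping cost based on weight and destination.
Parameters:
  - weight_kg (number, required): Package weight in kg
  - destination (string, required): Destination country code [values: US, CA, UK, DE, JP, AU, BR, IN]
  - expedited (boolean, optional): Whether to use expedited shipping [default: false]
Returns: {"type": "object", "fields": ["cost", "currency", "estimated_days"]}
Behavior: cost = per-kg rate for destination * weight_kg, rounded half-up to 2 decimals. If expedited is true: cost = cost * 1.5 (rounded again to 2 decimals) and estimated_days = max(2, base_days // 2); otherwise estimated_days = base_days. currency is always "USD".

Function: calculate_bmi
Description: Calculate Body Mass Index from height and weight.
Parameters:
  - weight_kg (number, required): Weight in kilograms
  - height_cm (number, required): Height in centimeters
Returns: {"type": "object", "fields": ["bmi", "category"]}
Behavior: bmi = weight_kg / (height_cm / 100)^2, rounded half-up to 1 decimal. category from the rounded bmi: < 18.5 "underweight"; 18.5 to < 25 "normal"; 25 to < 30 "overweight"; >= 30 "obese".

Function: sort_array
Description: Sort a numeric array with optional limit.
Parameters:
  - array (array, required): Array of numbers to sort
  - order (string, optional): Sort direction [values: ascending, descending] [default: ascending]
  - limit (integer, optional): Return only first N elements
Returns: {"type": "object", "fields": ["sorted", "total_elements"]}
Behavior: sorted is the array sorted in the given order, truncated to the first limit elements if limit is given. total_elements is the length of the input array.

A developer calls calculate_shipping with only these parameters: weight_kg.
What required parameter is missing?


Required parameters: weight_kg, destination
Provided: weight_kg
Missing: destination
destination


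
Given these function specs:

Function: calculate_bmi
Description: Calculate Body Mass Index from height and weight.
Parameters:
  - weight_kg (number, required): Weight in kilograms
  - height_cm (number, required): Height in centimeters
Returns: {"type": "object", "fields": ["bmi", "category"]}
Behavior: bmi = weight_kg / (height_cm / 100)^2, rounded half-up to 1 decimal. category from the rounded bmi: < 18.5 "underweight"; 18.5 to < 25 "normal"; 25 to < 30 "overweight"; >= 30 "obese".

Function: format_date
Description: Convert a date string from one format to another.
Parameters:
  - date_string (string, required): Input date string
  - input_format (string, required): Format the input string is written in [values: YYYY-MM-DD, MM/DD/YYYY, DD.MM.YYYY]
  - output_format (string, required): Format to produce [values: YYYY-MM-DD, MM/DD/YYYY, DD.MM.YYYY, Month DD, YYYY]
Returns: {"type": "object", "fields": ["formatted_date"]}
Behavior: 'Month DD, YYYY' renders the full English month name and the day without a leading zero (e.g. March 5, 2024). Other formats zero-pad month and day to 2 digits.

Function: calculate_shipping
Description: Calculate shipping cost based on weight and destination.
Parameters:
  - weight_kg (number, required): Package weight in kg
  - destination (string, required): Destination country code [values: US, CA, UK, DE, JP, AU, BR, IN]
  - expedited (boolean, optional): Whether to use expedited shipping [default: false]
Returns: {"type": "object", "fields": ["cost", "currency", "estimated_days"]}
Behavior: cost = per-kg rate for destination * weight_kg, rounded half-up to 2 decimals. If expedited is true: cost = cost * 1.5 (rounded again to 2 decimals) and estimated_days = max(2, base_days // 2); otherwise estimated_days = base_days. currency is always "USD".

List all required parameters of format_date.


Parameters of format_date and their required/optional flag:
  date_string: required
  input_format: required
  output_format: required
date_string, input_format, output_format


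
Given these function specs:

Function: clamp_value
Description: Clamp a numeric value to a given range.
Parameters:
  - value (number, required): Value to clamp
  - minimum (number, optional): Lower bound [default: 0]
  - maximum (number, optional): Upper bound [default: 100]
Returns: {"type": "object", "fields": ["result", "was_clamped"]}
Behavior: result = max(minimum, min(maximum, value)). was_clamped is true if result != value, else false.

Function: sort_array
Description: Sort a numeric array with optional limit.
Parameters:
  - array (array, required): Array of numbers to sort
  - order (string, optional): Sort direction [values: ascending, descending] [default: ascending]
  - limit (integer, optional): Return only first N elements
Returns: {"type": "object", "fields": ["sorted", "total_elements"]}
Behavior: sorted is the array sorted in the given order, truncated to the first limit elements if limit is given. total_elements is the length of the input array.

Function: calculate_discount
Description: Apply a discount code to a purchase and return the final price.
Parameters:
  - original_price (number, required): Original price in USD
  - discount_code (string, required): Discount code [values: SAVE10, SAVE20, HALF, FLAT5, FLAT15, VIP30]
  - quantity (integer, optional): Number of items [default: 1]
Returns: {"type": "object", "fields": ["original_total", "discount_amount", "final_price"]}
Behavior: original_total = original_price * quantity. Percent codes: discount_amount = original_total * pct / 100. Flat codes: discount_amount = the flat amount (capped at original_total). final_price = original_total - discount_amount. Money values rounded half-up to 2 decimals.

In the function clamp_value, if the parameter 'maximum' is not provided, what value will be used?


The clamp_value spec declares:
  - maximum (number, optional): Upper bound [default: 100]
Default:
100


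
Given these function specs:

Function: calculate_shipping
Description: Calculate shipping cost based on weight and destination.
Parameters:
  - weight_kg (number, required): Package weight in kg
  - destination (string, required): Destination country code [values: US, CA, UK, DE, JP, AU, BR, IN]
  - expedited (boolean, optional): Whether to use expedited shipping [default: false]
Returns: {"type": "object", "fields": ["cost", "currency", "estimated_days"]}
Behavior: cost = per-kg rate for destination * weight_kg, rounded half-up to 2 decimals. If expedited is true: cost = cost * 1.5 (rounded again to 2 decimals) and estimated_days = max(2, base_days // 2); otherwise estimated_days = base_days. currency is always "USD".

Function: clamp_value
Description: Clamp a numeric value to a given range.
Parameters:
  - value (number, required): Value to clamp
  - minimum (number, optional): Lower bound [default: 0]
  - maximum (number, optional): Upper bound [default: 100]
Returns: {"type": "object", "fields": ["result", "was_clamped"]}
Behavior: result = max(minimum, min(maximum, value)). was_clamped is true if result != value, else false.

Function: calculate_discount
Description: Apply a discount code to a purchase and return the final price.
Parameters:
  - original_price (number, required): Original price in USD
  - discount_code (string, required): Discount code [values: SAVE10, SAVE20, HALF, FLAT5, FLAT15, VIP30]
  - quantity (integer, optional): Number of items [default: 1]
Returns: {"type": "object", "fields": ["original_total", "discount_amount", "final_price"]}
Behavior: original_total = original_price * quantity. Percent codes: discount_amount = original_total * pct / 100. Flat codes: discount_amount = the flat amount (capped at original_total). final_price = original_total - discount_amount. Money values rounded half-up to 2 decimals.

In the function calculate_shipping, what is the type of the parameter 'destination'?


The calculate_shipping spec declares:
  - destination (string, required): Destination country code [values: US, CA, UK, DE, JP, AU, BR, IN]
Type:
string
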